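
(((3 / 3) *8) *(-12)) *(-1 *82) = 7872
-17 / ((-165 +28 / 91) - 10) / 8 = 221 / 18168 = 0.01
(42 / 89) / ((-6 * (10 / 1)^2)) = -7 / 8900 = -0.00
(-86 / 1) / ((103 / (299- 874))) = 49450 / 103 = 480.10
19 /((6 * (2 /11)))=17.42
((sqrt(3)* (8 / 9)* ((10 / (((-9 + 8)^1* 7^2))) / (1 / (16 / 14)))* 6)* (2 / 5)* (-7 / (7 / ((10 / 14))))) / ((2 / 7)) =1280* sqrt(3) / 1029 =2.15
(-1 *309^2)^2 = 9116621361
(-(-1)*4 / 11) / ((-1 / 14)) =-56 / 11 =-5.09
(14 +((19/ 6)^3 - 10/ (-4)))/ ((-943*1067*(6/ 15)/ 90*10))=-52115/ 48296688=-0.00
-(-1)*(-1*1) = -1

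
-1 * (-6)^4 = -1296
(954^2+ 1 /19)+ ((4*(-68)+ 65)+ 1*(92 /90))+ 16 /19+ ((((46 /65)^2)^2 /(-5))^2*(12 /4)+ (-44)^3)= 1123448439234135219514418 /1362206575107421875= 824726.92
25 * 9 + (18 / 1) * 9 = 387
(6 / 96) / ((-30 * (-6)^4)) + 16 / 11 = 9953269 / 6842880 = 1.45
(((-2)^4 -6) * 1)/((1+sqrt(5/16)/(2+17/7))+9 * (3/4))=297910/230819 -2170 * sqrt(5)/230819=1.27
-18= -18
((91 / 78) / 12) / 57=7 / 4104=0.00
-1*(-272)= 272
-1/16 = -0.06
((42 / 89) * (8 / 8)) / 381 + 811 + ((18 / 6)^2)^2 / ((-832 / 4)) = 1905767833 / 2351024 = 810.61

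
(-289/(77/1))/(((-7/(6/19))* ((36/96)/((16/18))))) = 36992/92169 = 0.40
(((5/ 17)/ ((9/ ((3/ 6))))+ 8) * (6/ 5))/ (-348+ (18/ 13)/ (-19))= -605891/ 21923370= -0.03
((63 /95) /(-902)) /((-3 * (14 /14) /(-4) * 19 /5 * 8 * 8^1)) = -21 /5209952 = -0.00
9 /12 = 3 /4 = 0.75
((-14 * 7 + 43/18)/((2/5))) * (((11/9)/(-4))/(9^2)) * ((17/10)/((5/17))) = 5.21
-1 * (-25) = 25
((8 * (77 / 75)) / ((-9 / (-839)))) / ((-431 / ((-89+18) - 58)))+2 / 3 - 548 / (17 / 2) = 272612794 / 1648575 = 165.36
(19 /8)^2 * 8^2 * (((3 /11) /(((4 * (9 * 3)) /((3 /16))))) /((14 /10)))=1805 /14784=0.12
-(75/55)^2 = -225/121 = -1.86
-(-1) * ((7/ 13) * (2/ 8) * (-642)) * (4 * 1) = -4494/ 13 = -345.69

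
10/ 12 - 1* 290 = -1735/ 6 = -289.17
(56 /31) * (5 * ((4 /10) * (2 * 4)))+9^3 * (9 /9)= 23495 /31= 757.90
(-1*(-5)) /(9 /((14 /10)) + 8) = 35 /101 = 0.35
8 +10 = 18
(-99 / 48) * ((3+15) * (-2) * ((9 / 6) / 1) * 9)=8019 / 8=1002.38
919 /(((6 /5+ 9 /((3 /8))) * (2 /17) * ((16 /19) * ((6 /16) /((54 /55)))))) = 296837 /308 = 963.76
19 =19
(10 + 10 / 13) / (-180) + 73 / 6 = 12.11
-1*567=-567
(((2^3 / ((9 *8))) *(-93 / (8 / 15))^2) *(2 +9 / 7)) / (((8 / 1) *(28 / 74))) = 184007475 / 50176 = 3667.24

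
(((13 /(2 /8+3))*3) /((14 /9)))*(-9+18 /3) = -162 /7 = -23.14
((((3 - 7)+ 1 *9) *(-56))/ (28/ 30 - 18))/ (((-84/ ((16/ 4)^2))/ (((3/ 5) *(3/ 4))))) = -45/ 32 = -1.41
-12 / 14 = -6 / 7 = -0.86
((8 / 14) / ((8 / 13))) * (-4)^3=-59.43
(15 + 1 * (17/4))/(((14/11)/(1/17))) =121/136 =0.89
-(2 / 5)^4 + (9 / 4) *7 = 39311 / 2500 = 15.72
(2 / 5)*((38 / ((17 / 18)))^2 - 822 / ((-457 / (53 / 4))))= 433915671 / 660365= 657.08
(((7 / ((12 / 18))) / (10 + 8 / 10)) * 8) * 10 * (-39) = -9100 / 3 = -3033.33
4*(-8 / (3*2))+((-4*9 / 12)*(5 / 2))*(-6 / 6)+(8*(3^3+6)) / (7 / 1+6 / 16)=13439 / 354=37.96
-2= -2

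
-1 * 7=-7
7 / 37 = 0.19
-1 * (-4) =4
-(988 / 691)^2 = -976144 / 477481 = -2.04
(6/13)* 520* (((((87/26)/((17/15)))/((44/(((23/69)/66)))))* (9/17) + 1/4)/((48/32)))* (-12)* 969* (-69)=32116312.34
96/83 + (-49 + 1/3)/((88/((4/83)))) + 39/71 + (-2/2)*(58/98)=10362133/9528981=1.09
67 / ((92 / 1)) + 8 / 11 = 1473 / 1012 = 1.46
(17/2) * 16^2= 2176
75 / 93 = 25 / 31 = 0.81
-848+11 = -837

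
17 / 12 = 1.42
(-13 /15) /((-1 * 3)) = 13 /45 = 0.29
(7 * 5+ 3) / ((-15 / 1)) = -38 / 15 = -2.53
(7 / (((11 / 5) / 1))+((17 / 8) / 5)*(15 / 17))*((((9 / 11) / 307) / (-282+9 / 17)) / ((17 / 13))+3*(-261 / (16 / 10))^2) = 8613474326818377 / 30335726080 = 283938.29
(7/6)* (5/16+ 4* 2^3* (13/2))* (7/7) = 7777/32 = 243.03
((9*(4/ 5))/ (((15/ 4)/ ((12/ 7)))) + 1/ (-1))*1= 401/ 175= 2.29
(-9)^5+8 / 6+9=-177116 / 3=-59038.67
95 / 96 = 0.99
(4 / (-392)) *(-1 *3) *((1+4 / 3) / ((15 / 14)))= 1 / 15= 0.07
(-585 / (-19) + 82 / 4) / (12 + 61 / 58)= 56521 / 14383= 3.93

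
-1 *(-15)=15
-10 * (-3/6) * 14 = 70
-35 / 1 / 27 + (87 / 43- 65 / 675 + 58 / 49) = 516079 / 284445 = 1.81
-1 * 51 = -51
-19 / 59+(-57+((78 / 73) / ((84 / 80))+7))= -49.30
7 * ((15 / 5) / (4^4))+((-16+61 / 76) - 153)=-817713 / 4864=-168.12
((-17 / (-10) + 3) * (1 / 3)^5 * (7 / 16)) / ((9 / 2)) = 329 / 174960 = 0.00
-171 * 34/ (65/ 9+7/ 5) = -130815/ 194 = -674.30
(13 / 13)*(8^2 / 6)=32 / 3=10.67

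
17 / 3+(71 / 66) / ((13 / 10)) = 2786 / 429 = 6.49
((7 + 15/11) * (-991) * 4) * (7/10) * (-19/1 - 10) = 37015832/55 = 673015.13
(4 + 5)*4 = 36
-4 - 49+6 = -47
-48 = -48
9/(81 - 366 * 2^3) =-3/949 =-0.00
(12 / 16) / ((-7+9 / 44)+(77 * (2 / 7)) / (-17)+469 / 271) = -152031 / 1289009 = -0.12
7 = 7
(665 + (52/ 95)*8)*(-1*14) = -890274/ 95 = -9371.31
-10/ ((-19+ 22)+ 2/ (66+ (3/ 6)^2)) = -2650/ 803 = -3.30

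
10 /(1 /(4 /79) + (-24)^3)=-40 /55217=-0.00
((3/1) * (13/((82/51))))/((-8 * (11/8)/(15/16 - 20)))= 606645/14432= 42.03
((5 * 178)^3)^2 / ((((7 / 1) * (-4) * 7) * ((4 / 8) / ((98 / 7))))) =-496981290961000000 / 7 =-70997327280142857.14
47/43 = 1.09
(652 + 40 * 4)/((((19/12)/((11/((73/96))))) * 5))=10289664/6935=1483.73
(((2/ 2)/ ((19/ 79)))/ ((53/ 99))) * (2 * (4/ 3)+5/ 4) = 122529/ 4028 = 30.42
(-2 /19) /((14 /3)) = -3 /133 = -0.02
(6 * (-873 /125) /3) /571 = -1746 /71375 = -0.02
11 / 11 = 1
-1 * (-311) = 311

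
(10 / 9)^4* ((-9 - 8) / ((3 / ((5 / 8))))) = -106250 / 19683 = -5.40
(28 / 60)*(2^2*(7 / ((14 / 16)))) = 224 / 15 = 14.93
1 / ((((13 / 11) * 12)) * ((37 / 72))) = 66 / 481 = 0.14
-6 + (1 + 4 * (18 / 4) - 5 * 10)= -37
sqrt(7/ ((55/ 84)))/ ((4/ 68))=238* sqrt(165)/ 55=55.58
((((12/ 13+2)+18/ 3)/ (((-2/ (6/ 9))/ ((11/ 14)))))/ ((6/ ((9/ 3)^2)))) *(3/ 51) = -319/ 1547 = -0.21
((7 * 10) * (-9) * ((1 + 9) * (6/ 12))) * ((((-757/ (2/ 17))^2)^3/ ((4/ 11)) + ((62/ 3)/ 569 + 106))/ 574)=-6396704297844374388859424652075/ 5972224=-1071075749644416282587429.00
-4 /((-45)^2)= -4 /2025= -0.00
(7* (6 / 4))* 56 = 588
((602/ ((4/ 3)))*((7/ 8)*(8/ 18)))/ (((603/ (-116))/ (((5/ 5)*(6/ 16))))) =-61103/ 4824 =-12.67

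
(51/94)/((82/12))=153/1927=0.08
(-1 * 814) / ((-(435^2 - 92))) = 814 / 189133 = 0.00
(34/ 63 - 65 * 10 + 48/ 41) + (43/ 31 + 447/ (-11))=-605586284/ 880803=-687.54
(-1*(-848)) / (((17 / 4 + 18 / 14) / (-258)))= -6125952 / 155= -39522.27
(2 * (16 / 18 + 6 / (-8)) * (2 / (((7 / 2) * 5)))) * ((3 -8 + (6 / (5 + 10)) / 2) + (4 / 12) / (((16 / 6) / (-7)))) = -227 / 1260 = -0.18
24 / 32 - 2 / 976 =365 / 488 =0.75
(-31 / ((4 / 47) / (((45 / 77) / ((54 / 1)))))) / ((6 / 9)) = -7285 / 1232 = -5.91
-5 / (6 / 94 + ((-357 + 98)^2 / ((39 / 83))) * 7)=-9165 / 1831780984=-0.00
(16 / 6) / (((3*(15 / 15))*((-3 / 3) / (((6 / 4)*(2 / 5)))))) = -8 / 15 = -0.53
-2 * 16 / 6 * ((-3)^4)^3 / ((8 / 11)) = -3897234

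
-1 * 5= -5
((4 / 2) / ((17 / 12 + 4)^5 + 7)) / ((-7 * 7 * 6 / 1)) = -82944 / 56939590001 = -0.00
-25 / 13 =-1.92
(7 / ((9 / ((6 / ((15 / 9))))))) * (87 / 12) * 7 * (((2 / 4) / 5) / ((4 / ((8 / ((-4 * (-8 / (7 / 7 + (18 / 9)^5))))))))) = 46893 / 1600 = 29.31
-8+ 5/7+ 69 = 432/7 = 61.71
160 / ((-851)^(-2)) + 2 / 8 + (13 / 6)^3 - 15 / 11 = 275312273681 / 2376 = 115872169.06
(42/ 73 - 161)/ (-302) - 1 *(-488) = 10770159/ 22046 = 488.53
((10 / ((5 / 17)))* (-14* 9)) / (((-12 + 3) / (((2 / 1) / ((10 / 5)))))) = 476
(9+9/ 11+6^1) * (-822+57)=-12100.91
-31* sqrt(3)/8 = -6.71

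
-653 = -653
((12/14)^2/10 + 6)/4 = 372/245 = 1.52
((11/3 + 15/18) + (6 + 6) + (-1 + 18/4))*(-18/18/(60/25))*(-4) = 100/3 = 33.33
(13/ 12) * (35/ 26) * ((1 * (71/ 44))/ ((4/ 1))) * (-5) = -12425/ 4224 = -2.94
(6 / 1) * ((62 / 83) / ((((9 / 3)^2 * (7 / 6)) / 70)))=2480 / 83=29.88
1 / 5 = 0.20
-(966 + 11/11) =-967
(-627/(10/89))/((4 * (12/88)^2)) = -2250721/30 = -75024.03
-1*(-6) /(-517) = -0.01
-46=-46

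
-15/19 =-0.79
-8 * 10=-80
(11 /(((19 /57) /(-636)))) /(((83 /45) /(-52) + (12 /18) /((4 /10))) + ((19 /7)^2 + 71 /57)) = -45723197520 /22317307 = -2048.78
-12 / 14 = -6 / 7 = -0.86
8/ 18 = 4/ 9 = 0.44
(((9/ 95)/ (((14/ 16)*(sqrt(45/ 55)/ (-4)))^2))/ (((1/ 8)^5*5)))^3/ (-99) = -4571250755417816566857728/ 113477975296875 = -40283154008.16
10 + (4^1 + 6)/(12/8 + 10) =250/23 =10.87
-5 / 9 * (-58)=32.22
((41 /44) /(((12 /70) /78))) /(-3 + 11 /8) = -2870 /11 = -260.91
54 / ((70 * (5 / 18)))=486 / 175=2.78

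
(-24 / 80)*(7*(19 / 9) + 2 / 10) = -337 / 75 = -4.49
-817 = -817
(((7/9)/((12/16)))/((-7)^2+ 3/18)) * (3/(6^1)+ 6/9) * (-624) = -40768/2655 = -15.36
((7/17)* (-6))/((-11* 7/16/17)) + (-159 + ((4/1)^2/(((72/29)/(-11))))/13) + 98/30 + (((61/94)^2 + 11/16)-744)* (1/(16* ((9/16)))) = -53448657851/227438640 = -235.00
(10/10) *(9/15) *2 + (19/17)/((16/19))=3437/1360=2.53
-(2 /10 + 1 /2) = -7 /10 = -0.70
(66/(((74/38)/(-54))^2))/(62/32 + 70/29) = 10745716608/921337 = 11663.18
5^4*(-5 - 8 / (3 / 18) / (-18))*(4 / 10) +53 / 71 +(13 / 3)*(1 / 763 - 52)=-131301458 / 162519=-807.91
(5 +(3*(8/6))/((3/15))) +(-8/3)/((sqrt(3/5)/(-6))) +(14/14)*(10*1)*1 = 16*sqrt(15)/3 +35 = 55.66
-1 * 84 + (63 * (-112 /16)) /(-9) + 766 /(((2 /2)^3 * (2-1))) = 731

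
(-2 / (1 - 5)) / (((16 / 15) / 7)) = 105 / 32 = 3.28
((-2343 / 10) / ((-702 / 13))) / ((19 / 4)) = 781 / 855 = 0.91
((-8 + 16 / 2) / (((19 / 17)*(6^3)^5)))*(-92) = 0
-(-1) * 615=615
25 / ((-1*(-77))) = 0.32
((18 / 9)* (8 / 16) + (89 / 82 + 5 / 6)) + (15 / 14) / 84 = 2.93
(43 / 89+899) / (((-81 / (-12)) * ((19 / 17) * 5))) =5443672 / 228285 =23.85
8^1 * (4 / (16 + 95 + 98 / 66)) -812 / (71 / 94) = -8851705 / 8236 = -1074.76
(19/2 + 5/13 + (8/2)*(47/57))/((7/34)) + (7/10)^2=4781009/74100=64.52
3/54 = 0.06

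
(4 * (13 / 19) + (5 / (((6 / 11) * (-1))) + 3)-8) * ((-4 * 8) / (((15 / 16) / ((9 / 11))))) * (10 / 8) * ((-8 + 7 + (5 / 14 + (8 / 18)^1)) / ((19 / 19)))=-1042400 / 13167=-79.17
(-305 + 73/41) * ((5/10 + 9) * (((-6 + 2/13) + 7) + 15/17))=-53146800/9061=-5865.45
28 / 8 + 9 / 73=529 / 146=3.62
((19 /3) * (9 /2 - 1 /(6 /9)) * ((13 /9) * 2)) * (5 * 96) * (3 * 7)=553280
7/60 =0.12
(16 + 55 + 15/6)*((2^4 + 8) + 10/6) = 3773/2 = 1886.50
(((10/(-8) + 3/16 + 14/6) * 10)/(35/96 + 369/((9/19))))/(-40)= -61/149638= -0.00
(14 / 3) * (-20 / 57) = -280 / 171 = -1.64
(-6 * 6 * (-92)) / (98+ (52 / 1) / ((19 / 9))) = 27.01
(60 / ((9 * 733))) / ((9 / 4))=80 / 19791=0.00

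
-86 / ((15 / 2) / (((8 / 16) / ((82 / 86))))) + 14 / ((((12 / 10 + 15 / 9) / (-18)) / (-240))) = 557768986 / 26445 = 21091.66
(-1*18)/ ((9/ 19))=-38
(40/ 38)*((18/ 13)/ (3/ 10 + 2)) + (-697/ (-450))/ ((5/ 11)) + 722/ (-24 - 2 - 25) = -2198105641/ 217298250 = -10.12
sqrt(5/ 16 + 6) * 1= sqrt(101)/ 4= 2.51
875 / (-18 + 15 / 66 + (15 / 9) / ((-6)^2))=-1039500 / 21059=-49.36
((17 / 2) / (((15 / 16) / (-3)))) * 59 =-8024 / 5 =-1604.80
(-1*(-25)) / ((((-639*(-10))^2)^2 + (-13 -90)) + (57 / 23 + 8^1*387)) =575 / 38346988979498896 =0.00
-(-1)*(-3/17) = -3/17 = -0.18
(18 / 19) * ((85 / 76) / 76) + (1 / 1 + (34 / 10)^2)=17248933 / 1371800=12.57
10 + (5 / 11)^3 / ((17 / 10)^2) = 3859090 / 384659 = 10.03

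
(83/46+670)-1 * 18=30075/46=653.80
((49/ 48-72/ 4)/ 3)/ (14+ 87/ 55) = -44825/ 123408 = -0.36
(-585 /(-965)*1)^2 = 0.37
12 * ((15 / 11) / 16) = 1.02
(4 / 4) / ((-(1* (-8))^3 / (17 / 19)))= 17 / 9728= 0.00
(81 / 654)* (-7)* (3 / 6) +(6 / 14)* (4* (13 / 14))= 24747 / 21364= 1.16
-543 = -543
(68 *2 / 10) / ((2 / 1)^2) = 17 / 5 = 3.40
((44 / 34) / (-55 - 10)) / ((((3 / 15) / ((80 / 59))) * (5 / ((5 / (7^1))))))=-1760 / 91273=-0.02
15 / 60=1 / 4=0.25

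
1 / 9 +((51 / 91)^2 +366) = 366.43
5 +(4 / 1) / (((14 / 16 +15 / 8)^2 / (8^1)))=1117 / 121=9.23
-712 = -712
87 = 87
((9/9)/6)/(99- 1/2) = 0.00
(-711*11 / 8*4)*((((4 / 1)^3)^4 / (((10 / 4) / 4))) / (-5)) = 524858425344 / 25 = 20994337013.76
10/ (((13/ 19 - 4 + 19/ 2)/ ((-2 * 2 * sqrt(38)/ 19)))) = -16 * sqrt(38)/ 47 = -2.10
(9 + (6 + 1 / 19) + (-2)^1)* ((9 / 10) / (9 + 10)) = 1116 / 1805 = 0.62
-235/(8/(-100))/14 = 5875/28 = 209.82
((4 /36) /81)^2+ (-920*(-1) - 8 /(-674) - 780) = 25075512481 /179095617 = 140.01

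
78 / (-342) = -13 / 57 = -0.23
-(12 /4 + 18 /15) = -21 /5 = -4.20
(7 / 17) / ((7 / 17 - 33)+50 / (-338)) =-1183 / 94051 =-0.01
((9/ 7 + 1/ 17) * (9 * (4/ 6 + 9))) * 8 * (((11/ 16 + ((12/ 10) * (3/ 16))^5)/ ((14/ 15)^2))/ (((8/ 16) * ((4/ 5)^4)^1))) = 1379235884175/ 382140416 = 3609.24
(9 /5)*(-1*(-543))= 4887 /5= 977.40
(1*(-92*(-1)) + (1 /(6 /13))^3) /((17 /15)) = 110345 /1224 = 90.15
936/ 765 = 104/ 85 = 1.22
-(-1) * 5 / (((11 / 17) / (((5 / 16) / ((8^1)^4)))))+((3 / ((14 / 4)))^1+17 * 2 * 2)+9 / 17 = 5952488847 / 85786624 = 69.39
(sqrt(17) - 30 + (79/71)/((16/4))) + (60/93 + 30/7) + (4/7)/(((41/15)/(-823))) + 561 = sqrt(17) + 920123611/2526748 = 368.28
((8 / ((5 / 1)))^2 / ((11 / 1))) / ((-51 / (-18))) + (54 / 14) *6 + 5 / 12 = 9284081 / 392700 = 23.64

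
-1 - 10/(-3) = 7/3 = 2.33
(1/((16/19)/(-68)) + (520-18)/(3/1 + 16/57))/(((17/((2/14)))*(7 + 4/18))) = 97299/1157156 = 0.08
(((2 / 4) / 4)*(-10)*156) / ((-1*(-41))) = -195 / 41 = -4.76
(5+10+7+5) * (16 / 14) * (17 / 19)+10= 5002 / 133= 37.61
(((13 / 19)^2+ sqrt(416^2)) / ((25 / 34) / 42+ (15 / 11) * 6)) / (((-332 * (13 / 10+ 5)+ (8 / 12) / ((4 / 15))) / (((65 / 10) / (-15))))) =157441284 / 14943491393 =0.01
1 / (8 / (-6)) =-3 / 4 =-0.75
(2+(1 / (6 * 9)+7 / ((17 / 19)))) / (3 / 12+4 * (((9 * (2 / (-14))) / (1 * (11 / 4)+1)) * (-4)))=1.72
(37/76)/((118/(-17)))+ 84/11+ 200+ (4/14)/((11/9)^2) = 1578104277/7595896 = 207.76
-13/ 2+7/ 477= -6187/ 954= -6.49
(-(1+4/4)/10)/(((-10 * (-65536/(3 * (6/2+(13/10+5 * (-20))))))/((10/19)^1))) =2871/62259200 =0.00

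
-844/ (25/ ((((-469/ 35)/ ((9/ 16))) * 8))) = 7238144/ 1125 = 6433.91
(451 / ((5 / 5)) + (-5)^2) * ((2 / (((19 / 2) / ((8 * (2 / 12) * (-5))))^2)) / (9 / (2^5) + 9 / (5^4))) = 30464000000 / 19211337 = 1585.73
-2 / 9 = -0.22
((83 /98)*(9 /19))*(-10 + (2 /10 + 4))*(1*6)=-64989 /4655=-13.96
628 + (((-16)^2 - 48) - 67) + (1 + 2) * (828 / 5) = 6329 / 5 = 1265.80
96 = 96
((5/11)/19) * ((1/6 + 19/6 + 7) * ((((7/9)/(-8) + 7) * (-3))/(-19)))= 77035/285912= 0.27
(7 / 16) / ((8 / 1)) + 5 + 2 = 7.05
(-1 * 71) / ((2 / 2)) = -71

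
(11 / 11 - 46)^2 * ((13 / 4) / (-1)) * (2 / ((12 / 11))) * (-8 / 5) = 19305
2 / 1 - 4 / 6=4 / 3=1.33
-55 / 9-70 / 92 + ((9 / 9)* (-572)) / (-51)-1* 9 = -32771 / 7038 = -4.66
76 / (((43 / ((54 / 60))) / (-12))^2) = 221616 / 46225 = 4.79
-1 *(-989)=989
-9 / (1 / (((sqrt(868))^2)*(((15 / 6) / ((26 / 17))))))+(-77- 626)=-13472.62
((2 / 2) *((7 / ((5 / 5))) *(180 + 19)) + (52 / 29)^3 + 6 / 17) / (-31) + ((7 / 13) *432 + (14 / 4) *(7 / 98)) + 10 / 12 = 378087488047 / 2005068468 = 188.57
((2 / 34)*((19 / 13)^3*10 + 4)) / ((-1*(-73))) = 77378 / 2726477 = 0.03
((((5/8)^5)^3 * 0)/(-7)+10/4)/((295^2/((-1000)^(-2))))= 1/34810000000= 0.00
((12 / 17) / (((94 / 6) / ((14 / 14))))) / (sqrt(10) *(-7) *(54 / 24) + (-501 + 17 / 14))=-7052976 / 77457946787 + 222264 *sqrt(10) / 77457946787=-0.00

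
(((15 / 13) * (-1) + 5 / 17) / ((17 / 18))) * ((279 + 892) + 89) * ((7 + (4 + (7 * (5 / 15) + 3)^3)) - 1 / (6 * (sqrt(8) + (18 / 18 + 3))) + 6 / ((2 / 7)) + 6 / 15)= -792980580 / 3757 - 179550 * sqrt(2) / 3757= -211135.08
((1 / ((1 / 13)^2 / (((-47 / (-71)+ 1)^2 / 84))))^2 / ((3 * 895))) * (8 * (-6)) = -0.55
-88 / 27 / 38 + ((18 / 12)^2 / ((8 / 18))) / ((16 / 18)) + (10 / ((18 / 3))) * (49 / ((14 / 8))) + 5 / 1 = 57.28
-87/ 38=-2.29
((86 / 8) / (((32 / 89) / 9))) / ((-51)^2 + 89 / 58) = 0.10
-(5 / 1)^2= -25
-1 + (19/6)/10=-41/60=-0.68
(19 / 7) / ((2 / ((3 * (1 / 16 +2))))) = 8.40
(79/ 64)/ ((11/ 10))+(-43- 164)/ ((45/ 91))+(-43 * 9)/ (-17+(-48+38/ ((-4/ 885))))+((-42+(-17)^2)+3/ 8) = -170.06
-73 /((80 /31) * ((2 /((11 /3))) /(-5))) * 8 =24893 /12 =2074.42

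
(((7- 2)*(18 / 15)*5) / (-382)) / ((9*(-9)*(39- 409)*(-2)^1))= 0.00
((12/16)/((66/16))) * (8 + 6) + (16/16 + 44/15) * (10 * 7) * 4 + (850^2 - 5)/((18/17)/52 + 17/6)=1443308171/5676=254282.62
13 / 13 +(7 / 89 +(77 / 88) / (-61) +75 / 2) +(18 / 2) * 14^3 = 1074271597 / 43432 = 24734.56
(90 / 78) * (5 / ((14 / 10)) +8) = 1215 / 91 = 13.35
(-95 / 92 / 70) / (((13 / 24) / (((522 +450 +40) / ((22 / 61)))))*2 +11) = -183 / 136465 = -0.00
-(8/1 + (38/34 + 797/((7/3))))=-41732/119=-350.69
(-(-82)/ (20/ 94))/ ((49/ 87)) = 167649/ 245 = 684.28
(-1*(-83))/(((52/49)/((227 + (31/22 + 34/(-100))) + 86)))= 351262723/14300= 24563.83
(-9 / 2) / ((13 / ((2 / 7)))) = -0.10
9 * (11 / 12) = 8.25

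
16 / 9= 1.78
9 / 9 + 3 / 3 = 2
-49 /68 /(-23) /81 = 49 /126684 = 0.00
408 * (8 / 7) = 466.29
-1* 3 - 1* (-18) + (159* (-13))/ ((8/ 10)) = -10275/ 4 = -2568.75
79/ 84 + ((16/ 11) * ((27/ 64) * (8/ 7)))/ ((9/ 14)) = 2.03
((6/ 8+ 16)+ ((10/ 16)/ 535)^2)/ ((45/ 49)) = 601393121/ 32973120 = 18.24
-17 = -17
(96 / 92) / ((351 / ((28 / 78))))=112 / 104949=0.00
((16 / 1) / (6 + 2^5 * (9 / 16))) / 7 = 2 / 21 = 0.10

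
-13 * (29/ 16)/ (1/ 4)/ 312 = -29/ 96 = -0.30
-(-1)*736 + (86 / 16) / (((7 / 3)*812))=33467521 / 45472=736.00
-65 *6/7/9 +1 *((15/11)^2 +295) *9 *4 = 27139790/2541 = 10680.75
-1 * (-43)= 43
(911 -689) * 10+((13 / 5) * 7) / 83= 921391 / 415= 2220.22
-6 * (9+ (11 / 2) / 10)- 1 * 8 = -653 / 10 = -65.30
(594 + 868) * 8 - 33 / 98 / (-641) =734719361 / 62818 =11696.00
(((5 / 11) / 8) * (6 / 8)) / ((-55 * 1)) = -3 / 3872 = -0.00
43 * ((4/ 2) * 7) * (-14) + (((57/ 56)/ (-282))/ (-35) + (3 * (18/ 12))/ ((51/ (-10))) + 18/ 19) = -501542359383/ 59509520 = -8427.93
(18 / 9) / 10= 1 / 5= 0.20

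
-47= -47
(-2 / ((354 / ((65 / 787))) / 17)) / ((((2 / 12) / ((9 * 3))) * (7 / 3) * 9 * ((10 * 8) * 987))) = -663 / 855481592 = -0.00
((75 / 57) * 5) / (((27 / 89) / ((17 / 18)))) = 189125 / 9234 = 20.48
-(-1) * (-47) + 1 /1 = -46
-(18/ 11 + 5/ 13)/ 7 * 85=-24565/ 1001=-24.54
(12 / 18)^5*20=640 / 243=2.63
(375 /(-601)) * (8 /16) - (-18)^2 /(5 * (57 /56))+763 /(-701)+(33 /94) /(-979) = -10892920382069 /167418697885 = -65.06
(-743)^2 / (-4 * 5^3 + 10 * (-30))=-690.06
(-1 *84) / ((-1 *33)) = 28 / 11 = 2.55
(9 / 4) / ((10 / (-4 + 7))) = 27 / 40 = 0.68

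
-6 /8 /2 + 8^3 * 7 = 28669 /8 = 3583.62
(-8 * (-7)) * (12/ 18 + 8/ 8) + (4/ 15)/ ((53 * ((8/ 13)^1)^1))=49471/ 530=93.34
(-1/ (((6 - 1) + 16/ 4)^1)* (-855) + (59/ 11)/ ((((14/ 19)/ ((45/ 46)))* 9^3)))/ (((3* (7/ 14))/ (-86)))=-2344230355/ 430353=-5447.23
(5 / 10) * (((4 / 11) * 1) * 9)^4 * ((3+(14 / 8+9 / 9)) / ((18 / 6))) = 1609632 / 14641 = 109.94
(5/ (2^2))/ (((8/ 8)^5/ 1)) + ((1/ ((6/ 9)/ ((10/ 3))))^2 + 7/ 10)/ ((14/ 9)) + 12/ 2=23.77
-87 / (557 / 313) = -27231 / 557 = -48.89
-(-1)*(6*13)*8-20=604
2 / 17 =0.12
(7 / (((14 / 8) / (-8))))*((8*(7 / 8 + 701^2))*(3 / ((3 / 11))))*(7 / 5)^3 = -94927834848 / 25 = -3797113393.92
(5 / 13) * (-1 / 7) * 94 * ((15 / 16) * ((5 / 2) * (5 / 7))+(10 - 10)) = -88125 / 10192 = -8.65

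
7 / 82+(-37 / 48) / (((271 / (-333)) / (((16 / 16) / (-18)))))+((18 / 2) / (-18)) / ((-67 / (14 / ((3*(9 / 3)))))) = 9509191 / 214397856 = 0.04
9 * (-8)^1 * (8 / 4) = -144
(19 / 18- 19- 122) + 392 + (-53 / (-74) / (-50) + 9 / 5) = 8452913 / 33300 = 253.84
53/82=0.65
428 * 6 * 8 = 20544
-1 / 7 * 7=-1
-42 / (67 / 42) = -1764 / 67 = -26.33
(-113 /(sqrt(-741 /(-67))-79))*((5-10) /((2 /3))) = -8971635 /834812-1695*sqrt(49647) /834812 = -11.20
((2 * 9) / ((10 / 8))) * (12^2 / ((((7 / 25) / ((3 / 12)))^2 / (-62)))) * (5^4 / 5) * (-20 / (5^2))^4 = -257126400 / 49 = -5247477.55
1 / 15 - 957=-14354 / 15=-956.93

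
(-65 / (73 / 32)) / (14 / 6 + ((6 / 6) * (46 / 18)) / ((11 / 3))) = -9.40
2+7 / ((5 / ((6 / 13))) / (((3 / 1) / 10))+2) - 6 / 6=1.18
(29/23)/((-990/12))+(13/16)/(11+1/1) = 12733/242880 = 0.05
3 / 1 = 3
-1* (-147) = 147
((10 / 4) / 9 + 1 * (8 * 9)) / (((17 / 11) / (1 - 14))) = -186043 / 306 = -607.98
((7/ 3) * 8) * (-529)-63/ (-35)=-148093/ 15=-9872.87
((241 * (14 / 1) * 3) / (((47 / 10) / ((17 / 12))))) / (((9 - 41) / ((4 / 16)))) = -143395 / 6016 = -23.84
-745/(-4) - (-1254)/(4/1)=1999/4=499.75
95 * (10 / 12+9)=5605 / 6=934.17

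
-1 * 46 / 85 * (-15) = 138 / 17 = 8.12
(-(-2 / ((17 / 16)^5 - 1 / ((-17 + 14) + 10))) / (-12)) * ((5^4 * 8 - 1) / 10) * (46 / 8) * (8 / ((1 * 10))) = -210983714816 / 666781725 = -316.42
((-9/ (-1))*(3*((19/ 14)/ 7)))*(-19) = -9747/ 98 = -99.46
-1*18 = -18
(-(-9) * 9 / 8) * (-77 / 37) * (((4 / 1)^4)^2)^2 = -90499023733.62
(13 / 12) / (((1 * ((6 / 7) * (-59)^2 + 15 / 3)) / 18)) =0.01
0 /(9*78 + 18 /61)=0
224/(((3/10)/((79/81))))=176960/243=728.23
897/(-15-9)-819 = -6851/8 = -856.38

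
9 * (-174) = -1566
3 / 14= 0.21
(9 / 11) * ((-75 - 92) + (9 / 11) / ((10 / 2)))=-82584 / 605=-136.50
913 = 913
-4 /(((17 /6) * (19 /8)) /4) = -768 /323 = -2.38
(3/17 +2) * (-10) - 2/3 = -1144/51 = -22.43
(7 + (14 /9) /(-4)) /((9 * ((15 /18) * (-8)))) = -119 /1080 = -0.11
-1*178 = -178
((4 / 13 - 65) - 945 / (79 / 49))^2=446763907216 / 1054729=423581.70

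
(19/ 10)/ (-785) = -19/ 7850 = -0.00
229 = 229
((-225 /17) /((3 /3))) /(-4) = 225 /68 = 3.31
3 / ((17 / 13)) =39 / 17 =2.29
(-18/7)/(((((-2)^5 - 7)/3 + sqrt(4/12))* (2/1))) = 9* sqrt(3)/3542 + 351/3542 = 0.10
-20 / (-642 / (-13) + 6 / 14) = -1820 / 4533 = -0.40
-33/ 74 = -0.45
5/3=1.67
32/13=2.46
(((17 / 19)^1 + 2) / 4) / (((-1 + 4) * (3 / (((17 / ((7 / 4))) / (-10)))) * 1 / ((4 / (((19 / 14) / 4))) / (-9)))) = 2992 / 29241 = 0.10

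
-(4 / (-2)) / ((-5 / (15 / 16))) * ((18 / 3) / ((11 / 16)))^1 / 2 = -18 / 11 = -1.64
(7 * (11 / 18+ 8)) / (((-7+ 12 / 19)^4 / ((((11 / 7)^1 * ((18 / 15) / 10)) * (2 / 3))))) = 4039951 / 876922695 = 0.00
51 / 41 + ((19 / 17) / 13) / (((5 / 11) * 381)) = 21479824 / 17261205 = 1.24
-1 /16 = -0.06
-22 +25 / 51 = -1097 / 51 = -21.51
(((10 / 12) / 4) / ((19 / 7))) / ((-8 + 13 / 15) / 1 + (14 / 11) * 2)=-1925 / 115064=-0.02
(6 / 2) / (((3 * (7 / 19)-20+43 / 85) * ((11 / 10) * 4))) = -24225 / 653356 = -0.04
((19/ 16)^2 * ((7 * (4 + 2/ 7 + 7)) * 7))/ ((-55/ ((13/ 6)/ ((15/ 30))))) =-2595229/ 42240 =-61.44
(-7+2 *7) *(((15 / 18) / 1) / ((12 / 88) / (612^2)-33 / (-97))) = 44404272 / 2589707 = 17.15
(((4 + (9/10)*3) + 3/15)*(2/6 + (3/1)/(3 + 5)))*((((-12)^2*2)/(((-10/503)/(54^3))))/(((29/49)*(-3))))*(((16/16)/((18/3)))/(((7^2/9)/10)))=278720255448/145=1922208658.26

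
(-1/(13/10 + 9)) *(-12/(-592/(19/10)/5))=-285/15244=-0.02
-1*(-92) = 92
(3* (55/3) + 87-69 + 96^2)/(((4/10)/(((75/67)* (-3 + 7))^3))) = 627007500000/300763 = 2084722.85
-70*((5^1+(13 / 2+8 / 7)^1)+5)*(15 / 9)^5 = -3859375 / 243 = -15882.20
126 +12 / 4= 129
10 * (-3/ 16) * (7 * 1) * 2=-105/ 4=-26.25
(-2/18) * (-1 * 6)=2/3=0.67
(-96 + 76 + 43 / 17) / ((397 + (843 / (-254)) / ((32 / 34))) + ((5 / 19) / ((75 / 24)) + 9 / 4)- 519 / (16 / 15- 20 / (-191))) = 96204572640 / 260243375059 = 0.37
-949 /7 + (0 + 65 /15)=-2756 /21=-131.24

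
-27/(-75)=0.36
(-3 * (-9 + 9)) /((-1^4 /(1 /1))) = 0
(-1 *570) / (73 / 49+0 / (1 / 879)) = -27930 / 73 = -382.60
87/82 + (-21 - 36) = -4587/82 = -55.94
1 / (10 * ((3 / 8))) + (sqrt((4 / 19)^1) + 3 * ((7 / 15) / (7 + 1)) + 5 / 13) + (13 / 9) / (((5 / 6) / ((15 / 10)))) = 2 * sqrt(19) / 19 + 1069 / 312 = 3.89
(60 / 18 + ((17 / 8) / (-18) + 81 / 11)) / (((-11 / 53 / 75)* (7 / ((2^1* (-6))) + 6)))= -341585 / 484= -705.75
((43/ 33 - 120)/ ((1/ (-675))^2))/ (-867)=198298125/ 3179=62377.52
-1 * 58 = -58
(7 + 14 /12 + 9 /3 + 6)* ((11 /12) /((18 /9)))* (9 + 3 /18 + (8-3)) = 96305 /864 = 111.46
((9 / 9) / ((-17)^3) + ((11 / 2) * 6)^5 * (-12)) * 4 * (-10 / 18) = 46145324594180 / 44217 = 1043610480.00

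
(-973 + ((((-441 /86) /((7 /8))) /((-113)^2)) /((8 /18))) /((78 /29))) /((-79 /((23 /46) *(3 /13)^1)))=41670907341 /29322374068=1.42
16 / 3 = 5.33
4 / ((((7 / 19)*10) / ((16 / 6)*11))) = 3344 / 105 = 31.85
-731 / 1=-731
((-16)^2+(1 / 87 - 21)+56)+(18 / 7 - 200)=56992 / 609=93.58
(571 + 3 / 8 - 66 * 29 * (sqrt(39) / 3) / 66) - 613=-101.99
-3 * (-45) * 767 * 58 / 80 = 600561 / 8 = 75070.12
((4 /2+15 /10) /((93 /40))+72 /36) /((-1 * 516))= -163 /23994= -0.01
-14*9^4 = -91854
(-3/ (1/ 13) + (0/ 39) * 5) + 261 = 222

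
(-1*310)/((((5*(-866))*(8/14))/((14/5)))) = 1519/4330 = 0.35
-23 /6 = -3.83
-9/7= -1.29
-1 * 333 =-333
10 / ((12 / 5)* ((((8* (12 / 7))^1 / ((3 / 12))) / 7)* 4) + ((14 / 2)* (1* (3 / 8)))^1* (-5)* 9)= -19600 / 84069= -0.23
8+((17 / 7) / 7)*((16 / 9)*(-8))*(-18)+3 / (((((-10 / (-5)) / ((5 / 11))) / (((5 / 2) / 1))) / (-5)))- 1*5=179581 / 2156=83.29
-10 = -10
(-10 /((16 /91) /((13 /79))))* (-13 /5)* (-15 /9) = -40.56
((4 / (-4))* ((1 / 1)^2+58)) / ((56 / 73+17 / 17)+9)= -4307 / 786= -5.48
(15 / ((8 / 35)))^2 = 275625 / 64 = 4306.64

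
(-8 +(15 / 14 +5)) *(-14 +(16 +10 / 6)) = -99 / 14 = -7.07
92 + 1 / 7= 92.14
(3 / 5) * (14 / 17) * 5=42 / 17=2.47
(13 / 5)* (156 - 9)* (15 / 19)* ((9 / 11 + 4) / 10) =303849 / 2090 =145.38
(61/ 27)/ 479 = 61/ 12933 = 0.00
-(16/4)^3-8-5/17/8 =-9797/136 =-72.04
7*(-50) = -350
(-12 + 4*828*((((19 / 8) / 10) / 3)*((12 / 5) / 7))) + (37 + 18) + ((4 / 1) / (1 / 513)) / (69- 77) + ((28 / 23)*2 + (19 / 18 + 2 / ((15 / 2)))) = -4341416 / 36225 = -119.85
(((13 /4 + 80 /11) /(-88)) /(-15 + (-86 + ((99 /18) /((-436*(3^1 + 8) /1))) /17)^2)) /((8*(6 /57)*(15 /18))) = -30205458373 /1308400832891900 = -0.00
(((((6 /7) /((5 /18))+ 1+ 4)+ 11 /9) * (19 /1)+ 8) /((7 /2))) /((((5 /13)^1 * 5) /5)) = 1513928 /11025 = 137.32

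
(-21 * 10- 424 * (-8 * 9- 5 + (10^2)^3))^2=179748493628223844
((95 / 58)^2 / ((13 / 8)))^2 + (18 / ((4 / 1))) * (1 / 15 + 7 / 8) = 66585035771 / 9562439120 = 6.96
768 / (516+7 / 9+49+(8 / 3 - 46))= 3456 / 2351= 1.47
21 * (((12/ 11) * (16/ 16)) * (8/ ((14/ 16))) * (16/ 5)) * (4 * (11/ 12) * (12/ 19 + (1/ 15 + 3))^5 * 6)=10655970217533636608/ 1044604265625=10200963.72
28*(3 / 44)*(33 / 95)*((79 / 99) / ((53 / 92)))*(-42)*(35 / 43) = -14957544 / 476311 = -31.40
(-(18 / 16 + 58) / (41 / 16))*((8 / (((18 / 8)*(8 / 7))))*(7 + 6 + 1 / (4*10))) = -934.98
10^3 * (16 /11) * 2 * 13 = 416000 /11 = 37818.18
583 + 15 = 598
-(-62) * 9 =558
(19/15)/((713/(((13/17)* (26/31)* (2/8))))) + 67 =755262721/11272530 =67.00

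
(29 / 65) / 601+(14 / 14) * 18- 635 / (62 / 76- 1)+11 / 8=7583494749 / 2187640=3466.52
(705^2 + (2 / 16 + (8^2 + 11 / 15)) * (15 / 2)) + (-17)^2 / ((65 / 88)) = 517818807 / 1040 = 497902.70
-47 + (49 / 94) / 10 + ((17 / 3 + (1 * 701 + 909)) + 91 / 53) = 234717331 / 149460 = 1570.44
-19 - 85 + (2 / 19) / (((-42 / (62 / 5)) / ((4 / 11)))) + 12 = -2019188 / 21945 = -92.01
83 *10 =830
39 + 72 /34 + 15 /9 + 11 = 2743 /51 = 53.78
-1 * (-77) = 77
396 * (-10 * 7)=-27720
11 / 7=1.57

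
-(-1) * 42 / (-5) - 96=-522 / 5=-104.40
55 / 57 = 0.96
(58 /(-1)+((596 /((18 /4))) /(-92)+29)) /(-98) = 6301 /20286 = 0.31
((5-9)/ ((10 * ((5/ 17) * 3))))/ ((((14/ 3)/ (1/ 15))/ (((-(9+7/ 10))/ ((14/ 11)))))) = 18139/ 367500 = 0.05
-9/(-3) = 3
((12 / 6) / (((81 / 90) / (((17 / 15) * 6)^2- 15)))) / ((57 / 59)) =184316 / 2565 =71.86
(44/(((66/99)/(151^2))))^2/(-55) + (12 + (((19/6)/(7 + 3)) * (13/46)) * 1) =-22728566652085/552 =-41174939587.11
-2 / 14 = -1 / 7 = -0.14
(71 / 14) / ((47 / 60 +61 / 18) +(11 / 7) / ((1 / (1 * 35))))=6390 / 74557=0.09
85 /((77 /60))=5100 /77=66.23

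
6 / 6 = 1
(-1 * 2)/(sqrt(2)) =-sqrt(2) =-1.41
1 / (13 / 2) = 0.15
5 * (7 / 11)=35 / 11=3.18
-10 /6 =-5 /3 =-1.67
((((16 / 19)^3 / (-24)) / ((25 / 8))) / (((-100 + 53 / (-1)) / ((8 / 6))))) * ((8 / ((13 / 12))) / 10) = 262144 / 5115956625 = 0.00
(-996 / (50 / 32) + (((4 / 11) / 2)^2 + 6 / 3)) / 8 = -961053 / 12100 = -79.43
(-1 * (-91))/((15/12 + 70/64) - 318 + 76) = -2912/7669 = -0.38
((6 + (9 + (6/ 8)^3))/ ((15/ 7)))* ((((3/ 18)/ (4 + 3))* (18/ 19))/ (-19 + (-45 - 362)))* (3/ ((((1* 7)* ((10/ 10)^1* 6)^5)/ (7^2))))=-2303/ 2237829120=-0.00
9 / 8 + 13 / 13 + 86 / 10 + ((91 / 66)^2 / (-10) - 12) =-3191 / 2178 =-1.47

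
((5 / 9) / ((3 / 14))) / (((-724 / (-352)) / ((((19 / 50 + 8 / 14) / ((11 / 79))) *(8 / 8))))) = 23384 / 2715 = 8.61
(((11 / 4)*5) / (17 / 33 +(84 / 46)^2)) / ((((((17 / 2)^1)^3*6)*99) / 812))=4725028 / 594320697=0.01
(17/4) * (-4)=-17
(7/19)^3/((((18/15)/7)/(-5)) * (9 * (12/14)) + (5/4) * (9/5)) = 1680700/66731211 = 0.03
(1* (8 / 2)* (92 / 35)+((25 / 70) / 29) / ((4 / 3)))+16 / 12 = 288833 / 24360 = 11.86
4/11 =0.36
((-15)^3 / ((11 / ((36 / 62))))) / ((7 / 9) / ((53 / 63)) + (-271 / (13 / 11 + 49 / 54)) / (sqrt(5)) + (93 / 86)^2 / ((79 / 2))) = 107006177719961792544487500 / 2117815288474651828962816191 + 264497060529533341143198000* sqrt(5) / 192528662588604711723892381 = 3.12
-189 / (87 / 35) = -2205 / 29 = -76.03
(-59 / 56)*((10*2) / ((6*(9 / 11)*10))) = -649 / 1512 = -0.43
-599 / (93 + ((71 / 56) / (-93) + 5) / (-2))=-6.62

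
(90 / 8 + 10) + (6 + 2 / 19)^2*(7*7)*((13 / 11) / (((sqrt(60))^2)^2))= 78088243 / 3573900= 21.85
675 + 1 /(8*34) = 183601 /272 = 675.00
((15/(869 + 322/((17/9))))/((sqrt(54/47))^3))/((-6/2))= -3995*sqrt(282)/17176212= -0.00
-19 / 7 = -2.71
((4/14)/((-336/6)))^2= 1/38416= 0.00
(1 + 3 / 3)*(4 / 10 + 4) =44 / 5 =8.80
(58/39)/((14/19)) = 551/273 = 2.02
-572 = -572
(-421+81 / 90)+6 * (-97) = -10021 / 10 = -1002.10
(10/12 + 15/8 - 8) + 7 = 41/24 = 1.71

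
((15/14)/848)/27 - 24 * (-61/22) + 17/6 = 81542887/1175328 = 69.38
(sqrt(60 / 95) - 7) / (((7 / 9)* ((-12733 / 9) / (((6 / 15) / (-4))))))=-81 / 127330+ 81* sqrt(57) / 8467445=-0.00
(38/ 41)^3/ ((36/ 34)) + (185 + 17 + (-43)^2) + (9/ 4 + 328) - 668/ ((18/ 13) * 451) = 7220234055/ 3032524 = 2380.93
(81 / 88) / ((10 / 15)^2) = 729 / 352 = 2.07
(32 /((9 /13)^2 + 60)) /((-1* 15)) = -5408 /153315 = -0.04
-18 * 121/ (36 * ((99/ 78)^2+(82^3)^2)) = -40898/ 205508509883713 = -0.00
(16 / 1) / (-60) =-4 / 15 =-0.27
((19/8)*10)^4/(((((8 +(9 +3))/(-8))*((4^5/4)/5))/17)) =-42256.49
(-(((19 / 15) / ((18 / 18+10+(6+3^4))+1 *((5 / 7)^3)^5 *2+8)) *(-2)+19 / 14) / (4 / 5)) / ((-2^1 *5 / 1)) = 35228881377904901 / 211387073188287360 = 0.17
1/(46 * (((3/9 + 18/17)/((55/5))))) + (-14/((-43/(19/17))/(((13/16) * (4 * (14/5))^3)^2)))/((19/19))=17687761584463939/37303843750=474153.86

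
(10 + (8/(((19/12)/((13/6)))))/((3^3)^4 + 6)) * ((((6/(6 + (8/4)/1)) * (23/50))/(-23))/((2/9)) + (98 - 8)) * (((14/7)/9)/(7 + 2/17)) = 44552984753/1586748900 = 28.08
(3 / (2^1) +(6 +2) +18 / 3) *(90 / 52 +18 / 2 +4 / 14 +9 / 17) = 1107413 / 6188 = 178.96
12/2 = 6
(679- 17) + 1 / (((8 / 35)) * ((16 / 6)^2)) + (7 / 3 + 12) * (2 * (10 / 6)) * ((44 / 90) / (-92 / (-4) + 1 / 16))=10155611515 / 15303168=663.63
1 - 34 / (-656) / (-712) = 233519 / 233536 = 1.00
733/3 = 244.33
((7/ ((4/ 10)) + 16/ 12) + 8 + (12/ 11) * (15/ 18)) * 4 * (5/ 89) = 18310/ 2937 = 6.23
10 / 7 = 1.43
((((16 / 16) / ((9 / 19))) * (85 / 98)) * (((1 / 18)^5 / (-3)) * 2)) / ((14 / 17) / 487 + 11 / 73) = -976052705 / 230218149448224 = -0.00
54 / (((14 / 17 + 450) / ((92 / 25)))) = 10557 / 23950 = 0.44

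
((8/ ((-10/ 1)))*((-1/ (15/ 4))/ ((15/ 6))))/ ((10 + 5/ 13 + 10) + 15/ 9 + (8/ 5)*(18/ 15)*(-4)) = 104/ 17515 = 0.01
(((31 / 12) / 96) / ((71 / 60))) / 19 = 155 / 129504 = 0.00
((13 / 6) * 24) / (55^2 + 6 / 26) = 169 / 9832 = 0.02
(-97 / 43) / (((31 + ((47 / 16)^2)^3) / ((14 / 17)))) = -22783459328 / 8259794897275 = -0.00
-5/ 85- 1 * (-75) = 1274/ 17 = 74.94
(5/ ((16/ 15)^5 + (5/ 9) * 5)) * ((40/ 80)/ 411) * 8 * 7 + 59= 25561155433/ 432639287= 59.08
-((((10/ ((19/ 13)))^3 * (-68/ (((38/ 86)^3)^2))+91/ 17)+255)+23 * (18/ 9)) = 16052887461632834968/ 5485690862243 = 2926320.11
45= 45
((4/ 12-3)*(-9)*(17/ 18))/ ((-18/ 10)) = -340/ 27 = -12.59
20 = 20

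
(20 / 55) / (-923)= -4 / 10153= -0.00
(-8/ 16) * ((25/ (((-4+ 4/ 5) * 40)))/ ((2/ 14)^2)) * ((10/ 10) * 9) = 11025/ 256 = 43.07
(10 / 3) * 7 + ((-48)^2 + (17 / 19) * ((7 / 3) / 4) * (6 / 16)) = 4245413 / 1824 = 2327.53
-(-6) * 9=54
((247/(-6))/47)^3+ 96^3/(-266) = -9922446345283/2982627144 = -3326.75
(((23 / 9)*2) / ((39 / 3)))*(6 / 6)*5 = 230 / 117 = 1.97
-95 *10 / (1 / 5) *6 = -28500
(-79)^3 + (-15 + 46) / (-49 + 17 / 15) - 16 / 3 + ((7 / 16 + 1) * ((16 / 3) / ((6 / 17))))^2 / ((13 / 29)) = -743945615987 / 1512108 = -491992.38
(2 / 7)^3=8 / 343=0.02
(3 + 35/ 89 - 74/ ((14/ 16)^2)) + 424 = 1442358/ 4361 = 330.74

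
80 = 80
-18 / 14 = -9 / 7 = -1.29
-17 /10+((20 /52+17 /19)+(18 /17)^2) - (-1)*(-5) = -3069141 /713830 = -4.30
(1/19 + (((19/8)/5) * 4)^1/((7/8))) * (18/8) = 13311/2660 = 5.00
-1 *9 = -9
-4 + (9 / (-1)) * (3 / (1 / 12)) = -328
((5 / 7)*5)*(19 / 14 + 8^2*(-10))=-223525 / 98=-2280.87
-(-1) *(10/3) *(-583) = -5830/3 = -1943.33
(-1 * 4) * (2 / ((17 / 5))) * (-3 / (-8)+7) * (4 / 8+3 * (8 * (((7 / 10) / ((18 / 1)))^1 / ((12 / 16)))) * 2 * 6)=-27317 / 102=-267.81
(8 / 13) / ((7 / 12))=1.05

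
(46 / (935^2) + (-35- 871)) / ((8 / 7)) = -1386083657 / 1748450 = -792.75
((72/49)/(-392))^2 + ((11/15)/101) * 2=126948337/8733673515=0.01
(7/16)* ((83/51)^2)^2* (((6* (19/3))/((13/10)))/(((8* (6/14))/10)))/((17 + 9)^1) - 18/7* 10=-12024404835395/768310347168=-15.65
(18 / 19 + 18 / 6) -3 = 18 / 19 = 0.95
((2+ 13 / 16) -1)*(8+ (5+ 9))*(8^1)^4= 163328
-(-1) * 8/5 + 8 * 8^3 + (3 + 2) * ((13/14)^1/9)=2581813/630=4098.12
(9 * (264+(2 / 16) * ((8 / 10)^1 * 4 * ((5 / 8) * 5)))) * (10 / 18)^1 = 5305 / 4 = 1326.25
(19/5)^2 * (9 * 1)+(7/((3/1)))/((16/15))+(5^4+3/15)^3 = 488750414311/2000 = 244375207.16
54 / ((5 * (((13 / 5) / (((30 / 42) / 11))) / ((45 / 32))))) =6075 / 16016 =0.38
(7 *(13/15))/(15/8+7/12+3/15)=2.28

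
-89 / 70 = -1.27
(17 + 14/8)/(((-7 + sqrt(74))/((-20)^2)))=2100 + 300*sqrt(74)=4680.70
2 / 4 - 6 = -11 / 2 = -5.50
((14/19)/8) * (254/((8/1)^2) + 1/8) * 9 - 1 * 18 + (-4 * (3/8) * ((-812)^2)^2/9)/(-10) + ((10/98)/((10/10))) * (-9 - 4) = 12951610503449507/1787520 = 7245575156.33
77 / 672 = 11 / 96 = 0.11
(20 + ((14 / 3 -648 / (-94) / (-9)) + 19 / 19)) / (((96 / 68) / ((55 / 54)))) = 3282785 / 182736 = 17.96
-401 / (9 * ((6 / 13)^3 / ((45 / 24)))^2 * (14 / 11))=-532276362475 / 41803776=-12732.73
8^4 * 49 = 200704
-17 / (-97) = 17 / 97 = 0.18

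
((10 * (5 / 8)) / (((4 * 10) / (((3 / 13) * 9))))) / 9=15 / 416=0.04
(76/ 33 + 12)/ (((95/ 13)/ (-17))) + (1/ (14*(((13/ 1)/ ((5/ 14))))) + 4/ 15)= -87880391/ 2662660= -33.00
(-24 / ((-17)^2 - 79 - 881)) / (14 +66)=3 / 6710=0.00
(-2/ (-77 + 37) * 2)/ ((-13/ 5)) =-1/ 26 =-0.04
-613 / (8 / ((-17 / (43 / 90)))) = 468945 / 172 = 2726.42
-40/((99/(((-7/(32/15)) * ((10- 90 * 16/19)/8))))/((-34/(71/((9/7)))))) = 796875/118712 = 6.71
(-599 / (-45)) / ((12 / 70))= 4193 / 54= 77.65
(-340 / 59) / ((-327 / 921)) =104380 / 6431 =16.23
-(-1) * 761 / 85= 761 / 85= 8.95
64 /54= 32 /27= 1.19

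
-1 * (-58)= 58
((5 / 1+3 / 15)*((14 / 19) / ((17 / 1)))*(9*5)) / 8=819 / 646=1.27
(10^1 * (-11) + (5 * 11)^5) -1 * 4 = 503284261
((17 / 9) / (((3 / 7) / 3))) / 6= 119 / 54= 2.20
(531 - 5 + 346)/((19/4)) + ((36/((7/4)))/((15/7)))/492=715116/3895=183.60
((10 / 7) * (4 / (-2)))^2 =400 / 49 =8.16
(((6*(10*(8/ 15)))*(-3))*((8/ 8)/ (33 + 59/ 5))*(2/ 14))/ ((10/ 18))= -27/ 49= -0.55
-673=-673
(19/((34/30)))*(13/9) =1235/51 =24.22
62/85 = 0.73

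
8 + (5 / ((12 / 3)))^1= 37 / 4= 9.25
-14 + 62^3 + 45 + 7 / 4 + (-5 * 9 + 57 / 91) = 86747161 / 364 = 238316.38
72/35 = 2.06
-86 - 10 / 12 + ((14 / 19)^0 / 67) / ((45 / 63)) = -174493 / 2010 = -86.81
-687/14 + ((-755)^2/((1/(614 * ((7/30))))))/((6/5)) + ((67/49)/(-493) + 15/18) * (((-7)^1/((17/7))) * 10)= 35933021547211/528003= 68054578.38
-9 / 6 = -3 / 2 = -1.50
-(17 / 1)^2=-289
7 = 7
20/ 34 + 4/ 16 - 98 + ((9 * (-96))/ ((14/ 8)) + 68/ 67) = -589.86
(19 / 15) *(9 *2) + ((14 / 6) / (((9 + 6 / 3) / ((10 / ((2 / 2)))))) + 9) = 5597 / 165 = 33.92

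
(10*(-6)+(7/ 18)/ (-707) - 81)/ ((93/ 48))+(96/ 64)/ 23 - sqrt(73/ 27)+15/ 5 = -2914823/ 41814 - sqrt(219)/ 9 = -71.35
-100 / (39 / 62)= -6200 / 39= -158.97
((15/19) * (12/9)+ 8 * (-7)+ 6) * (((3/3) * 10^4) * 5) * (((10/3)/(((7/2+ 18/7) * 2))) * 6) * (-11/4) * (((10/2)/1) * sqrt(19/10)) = 1790250000 * sqrt(190)/323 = 76399050.40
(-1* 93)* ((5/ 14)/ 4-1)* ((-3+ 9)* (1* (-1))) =-14229/ 28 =-508.18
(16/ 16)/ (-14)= -1/ 14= -0.07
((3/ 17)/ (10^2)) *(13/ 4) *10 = 39/ 680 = 0.06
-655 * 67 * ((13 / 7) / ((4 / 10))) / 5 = -570505 / 14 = -40750.36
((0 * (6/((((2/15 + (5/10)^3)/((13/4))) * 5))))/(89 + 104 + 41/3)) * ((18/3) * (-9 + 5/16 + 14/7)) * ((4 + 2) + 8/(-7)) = 0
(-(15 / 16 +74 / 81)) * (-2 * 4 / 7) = 2399 / 1134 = 2.12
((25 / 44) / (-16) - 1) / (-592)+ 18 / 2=3751641 / 416768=9.00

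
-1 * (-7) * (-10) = -70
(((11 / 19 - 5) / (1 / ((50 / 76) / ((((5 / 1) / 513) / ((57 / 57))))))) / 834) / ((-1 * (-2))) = -945 / 5282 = -0.18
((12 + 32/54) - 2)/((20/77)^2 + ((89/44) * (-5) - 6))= -6782776/10274877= -0.66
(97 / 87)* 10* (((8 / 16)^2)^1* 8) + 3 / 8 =15781 / 696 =22.67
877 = 877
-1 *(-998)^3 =994011992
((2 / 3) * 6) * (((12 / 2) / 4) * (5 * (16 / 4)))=120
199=199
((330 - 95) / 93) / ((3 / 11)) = 2585 / 279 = 9.27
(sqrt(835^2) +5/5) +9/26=21745/26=836.35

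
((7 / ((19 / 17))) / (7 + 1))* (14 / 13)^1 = 833 / 988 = 0.84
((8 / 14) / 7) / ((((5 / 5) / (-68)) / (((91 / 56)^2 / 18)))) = -2873 / 3528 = -0.81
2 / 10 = 1 / 5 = 0.20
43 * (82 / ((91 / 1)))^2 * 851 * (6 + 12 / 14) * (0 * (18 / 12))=0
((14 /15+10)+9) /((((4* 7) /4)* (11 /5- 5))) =-299 /294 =-1.02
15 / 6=5 / 2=2.50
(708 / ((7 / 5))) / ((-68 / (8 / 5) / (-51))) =4248 / 7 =606.86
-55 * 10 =-550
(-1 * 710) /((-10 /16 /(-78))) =-88608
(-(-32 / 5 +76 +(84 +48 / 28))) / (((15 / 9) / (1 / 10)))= -8154 / 875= -9.32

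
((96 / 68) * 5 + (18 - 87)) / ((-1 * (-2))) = -1053 / 34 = -30.97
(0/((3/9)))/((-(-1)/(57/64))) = 0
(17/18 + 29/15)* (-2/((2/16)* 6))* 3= -1036/45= -23.02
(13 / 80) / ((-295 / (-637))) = 8281 / 23600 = 0.35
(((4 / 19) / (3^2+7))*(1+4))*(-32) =-40 / 19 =-2.11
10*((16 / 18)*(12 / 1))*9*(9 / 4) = 2160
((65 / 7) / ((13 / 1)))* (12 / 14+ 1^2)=65 / 49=1.33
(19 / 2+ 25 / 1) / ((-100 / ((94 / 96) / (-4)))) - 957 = -12248519 / 12800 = -956.92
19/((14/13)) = 247/14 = 17.64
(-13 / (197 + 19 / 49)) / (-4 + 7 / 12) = 49 / 2542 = 0.02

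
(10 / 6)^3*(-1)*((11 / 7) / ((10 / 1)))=-275 / 378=-0.73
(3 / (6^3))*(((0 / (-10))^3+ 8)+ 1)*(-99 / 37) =-99 / 296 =-0.33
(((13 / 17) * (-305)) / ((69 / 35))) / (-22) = 138775 / 25806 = 5.38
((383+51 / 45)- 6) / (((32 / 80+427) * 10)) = 2836 / 32055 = 0.09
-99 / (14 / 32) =-1584 / 7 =-226.29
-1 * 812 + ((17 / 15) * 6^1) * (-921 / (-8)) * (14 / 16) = -20321 / 160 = -127.01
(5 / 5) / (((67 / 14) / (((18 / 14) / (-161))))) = -18 / 10787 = -0.00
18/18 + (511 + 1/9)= 4609/9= 512.11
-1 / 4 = -0.25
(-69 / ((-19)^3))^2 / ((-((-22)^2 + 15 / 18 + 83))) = -28566 / 160285316567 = -0.00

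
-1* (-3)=3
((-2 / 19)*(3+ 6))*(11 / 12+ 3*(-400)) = 43167 / 38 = 1135.97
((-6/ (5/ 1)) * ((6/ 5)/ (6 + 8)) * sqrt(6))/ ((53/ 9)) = -162 * sqrt(6)/ 9275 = -0.04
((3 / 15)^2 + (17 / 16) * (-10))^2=4481689 / 40000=112.04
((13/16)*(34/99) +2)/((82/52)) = 23465/16236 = 1.45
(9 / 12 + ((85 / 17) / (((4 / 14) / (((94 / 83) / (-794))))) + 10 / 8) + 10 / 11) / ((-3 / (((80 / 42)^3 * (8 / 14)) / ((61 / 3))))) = -89206144000 / 477777604689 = -0.19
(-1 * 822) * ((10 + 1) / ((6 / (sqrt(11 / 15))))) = -1507 * sqrt(165) / 15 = -1290.52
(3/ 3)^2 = 1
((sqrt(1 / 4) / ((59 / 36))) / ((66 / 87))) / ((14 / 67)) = 17487 / 9086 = 1.92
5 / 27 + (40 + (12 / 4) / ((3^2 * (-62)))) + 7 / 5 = 348023 / 8370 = 41.58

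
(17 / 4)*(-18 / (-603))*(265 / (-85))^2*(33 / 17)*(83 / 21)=2564617 / 271082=9.46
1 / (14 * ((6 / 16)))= 4 / 21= 0.19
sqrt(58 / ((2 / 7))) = sqrt(203) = 14.25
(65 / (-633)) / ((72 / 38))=-0.05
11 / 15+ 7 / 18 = 101 / 90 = 1.12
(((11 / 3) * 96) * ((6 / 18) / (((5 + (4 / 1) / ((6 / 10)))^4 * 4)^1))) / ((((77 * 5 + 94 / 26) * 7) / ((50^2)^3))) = 9094.45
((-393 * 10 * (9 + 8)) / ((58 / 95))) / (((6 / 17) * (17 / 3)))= -54715.09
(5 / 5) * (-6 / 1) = -6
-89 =-89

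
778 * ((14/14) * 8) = 6224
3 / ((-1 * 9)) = -1 / 3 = -0.33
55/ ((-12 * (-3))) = 55/ 36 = 1.53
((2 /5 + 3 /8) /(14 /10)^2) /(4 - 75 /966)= 3565 /35364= 0.10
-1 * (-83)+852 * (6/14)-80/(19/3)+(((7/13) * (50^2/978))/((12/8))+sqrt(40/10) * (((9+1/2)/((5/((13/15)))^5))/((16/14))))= 2335043596156552363/5350309453125000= 436.43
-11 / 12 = -0.92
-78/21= -26/7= -3.71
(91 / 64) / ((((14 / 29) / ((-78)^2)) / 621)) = 356091957 / 32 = 11127873.66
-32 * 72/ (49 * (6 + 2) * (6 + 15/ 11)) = -352/ 441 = -0.80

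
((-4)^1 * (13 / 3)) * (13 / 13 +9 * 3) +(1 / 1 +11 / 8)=-11591 / 24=-482.96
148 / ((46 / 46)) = 148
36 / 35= 1.03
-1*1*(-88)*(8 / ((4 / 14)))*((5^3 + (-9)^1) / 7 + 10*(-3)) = -33088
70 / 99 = 0.71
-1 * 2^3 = -8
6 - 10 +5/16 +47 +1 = 709/16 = 44.31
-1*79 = -79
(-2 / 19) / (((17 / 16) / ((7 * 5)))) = -1120 / 323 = -3.47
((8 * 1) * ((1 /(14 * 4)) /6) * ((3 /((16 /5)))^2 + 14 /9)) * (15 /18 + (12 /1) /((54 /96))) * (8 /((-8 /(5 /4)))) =-532855 /331776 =-1.61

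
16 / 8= 2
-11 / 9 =-1.22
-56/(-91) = 8/13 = 0.62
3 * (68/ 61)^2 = 13872/ 3721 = 3.73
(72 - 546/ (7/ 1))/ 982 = -3/ 491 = -0.01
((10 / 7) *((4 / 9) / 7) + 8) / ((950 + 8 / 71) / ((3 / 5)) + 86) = 31666 / 6534297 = 0.00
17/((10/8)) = 68/5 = 13.60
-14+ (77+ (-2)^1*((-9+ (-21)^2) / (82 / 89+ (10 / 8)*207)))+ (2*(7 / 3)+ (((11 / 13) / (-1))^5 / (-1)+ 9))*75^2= 16120755869775 / 203097271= 79374.56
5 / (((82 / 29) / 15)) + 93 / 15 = 13417 / 410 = 32.72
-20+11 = -9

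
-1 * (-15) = 15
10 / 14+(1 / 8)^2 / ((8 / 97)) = 3239 / 3584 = 0.90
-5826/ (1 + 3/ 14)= -81564/ 17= -4797.88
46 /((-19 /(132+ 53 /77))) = -321.25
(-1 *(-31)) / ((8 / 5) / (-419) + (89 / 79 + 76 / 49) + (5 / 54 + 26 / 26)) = 13575713130 / 1649395133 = 8.23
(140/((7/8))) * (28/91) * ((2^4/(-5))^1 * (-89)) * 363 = 66164736/13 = 5089595.08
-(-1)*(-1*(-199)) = 199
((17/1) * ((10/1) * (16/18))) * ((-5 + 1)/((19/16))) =-87040/171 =-509.01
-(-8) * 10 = 80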